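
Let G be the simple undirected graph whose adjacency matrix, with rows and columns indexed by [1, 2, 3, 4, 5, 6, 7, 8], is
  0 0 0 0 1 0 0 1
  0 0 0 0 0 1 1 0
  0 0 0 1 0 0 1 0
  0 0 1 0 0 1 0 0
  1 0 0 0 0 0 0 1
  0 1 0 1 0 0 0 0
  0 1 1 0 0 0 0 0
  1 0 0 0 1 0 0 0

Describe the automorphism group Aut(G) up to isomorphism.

G has two connected components, {2, 3, 4, 6, 7} and {1, 5, 8}; each is 2-regular, so G = C_5 ⊔ C_3. The components are non-isomorphic (different sizes), so Aut(G) = Aut(C_5) × Aut(C_3) = D_5 × D_3 of order 10·6 = 60.

D_5 × D_3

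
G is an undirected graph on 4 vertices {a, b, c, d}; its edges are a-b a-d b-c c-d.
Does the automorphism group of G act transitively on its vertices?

Yes

G is 2-regular and bipartite on 2^2 = 4 vertices with girth 4; it is the hypercube graph Q_2. Aut(Q_2) consists of the signed permutations of the 2 coordinate axes: 2! permutations times 2^2 sign flips, so |Aut| = 2^2·2! = 8. Under this action every vertex can be carried to every other, so G is vertex-transitive.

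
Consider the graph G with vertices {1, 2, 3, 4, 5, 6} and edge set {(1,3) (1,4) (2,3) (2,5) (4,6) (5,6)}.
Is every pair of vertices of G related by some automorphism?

G is 2-regular and connected on 6 vertices, i.e. the cycle C_6. C_6 has 6 rotations and 6 reflections, so Aut(C_6) ≅ D_6 of order 12. Under this action every vertex can be carried to every other, so G is vertex-transitive.

Yes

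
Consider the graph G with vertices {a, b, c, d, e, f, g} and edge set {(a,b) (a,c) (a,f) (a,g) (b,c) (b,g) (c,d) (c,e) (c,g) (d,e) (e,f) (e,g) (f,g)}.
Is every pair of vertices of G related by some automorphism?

Vertex d is the only vertex of degree 2, so every automorphism fixes it; G is not vertex-transitive.

No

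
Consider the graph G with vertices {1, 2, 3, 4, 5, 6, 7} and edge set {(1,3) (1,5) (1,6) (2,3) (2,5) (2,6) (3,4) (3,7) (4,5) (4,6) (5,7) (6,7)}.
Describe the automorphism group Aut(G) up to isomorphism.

The vertices split by degree into {3, 5, 6} (degree 4) and {1, 2, 4, 7} (degree 3); every edge runs between the two parts, so G is the complete bipartite graph K_{3,4}. The parts have unequal sizes, so no automorphism swaps them; each part is permuted independently, giving S_3 × S_4 of order 3!·4! = 144.

S_3 × S_4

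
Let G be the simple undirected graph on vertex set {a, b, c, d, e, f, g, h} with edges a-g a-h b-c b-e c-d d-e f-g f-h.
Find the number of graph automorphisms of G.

G has two connected components, {a, f, g, h} and {b, c, d, e}; each is 2-regular, so G = C_4 ⊔ C_4. With two isomorphic components, Aut(G) = Aut(C_4) ≀ S_2 = (D_4 × D_4) ⋊ Z_2: permute each cycle by D_4, then optionally swap the two cycles. Order 2·(2·4)² = 128.

128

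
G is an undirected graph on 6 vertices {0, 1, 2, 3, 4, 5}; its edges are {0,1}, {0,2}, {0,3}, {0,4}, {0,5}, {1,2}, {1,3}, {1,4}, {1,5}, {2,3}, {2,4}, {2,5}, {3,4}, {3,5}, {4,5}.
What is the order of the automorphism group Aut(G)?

720

Every vertex has degree 5, so G is the complete graph K_6. Any permutation of the 6 vertices preserves K_6, so Aut(K_6) = S_6 of order 6! = 720.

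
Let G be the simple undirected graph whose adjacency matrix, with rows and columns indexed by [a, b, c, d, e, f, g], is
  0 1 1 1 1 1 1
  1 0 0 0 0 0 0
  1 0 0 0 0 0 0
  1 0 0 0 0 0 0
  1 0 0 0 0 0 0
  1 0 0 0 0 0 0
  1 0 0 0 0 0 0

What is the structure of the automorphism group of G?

the symmetric group on 6 letters

Vertex a has degree 6 and every other vertex has degree 1, so G is the star K_{1,6} with centre a. Any automorphism fixes the centre and permutes the 6 leaves freely, so Aut(G) ≅ S_6 of order 6! = 720.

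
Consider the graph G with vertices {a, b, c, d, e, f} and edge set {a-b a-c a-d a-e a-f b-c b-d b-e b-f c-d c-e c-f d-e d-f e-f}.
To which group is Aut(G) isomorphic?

All 6 vertices are pairwise adjacent: G = K_6. Every bijection on the vertex set is an automorphism of K_6; hence Aut(K_6) ≅ S_6, order 720.

the symmetric group on 6 letters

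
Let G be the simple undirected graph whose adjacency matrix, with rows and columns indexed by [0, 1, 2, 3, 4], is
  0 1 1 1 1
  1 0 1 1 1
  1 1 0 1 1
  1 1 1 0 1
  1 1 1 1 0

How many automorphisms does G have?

120

Every vertex has degree 4, so G is the complete graph K_5. Every bijection on the vertex set is an automorphism of K_5; hence Aut(K_5) ≅ S_5, order 120.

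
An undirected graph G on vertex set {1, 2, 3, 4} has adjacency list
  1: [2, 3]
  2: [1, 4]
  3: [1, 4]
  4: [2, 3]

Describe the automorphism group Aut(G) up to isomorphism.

Z_2^2 ⋊ S_2

G is 2-regular and bipartite on 2^2 = 4 vertices with girth 4; it is the hypercube graph Q_2. The symmetry group of the 2-cube is the hyperoctahedral group B_2 = Z_2 ≀ S_2, of order 2^2·2! = 8.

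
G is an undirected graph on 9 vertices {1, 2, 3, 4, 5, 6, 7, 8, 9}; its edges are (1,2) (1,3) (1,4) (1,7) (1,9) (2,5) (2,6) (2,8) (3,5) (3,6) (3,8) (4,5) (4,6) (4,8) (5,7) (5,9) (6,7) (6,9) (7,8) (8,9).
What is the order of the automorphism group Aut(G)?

2880

The vertices split by degree into {1, 5, 6, 8} (degree 5) and {2, 3, 4, 7, 9} (degree 4); every edge runs between the two parts, so G is the complete bipartite graph K_{4,5}. The parts have unequal sizes, so no automorphism swaps them; each part is permuted independently, giving S_5 × S_4 of order 5!·4! = 2880.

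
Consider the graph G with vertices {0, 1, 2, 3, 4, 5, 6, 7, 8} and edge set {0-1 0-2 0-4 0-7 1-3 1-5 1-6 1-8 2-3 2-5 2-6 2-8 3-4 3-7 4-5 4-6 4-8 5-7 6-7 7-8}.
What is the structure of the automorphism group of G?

The vertices split by degree into {1, 2, 4, 7} (degree 5) and {0, 3, 5, 6, 8} (degree 4); every edge runs between the two parts, so G is the complete bipartite graph K_{4,5}. The parts have unequal sizes, so no automorphism swaps them; each part is permuted independently, giving S_4 × S_5 of order 4!·5! = 2880.

S_4 × S_5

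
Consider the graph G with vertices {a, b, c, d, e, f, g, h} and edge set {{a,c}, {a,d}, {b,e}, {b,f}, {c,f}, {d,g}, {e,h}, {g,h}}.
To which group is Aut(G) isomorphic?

D_8

G is 2-regular and connected on 8 vertices, i.e. the cycle C_8. C_8 has 8 rotations and 8 reflections, so Aut(C_8) ≅ D_8 of order 16.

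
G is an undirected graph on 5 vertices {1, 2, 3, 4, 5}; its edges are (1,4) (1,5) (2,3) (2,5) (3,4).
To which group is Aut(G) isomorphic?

G is 2-regular and connected on 5 vertices, i.e. the cycle C_5. C_5 has 5 rotations and 5 reflections, so Aut(C_5) ≅ D_5 of order 10.

the dihedral group of order 10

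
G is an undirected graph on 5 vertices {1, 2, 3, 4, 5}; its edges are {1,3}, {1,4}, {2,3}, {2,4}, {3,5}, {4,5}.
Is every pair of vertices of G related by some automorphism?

No

Automorphisms preserve degree, but G has vertices of degree 2 and vertices of degree 3; no automorphism maps one to the other, so G is not vertex-transitive.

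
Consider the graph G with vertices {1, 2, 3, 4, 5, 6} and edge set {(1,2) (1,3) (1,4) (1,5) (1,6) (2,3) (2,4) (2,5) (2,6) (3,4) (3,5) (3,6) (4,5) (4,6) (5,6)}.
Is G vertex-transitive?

Yes

Every vertex has degree 5, so G is the complete graph K_6. Every bijection on the vertex set is an automorphism of K_6; hence Aut(K_6) ≅ S_6, order 720. Under this action every vertex can be carried to every other, so G is vertex-transitive.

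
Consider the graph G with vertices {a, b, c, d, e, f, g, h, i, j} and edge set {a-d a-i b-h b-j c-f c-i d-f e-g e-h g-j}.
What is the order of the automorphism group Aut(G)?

200

G has two connected components, {b, e, g, h, j} and {a, c, d, f, i}; each is 2-regular, so G = C_5 ⊔ C_5. With two isomorphic components, Aut(G) = Aut(C_5) ≀ S_2 = (D_5 × D_5) ⋊ Z_2: permute each cycle by D_5, then optionally swap the two cycles. Order 2·(2·5)² = 200.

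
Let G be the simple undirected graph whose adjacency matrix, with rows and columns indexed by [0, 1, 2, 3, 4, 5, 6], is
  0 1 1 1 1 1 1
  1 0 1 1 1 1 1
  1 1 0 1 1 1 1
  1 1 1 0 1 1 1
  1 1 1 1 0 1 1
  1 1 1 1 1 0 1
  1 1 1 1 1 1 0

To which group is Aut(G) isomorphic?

All 7 vertices are pairwise adjacent: G = K_7. Every bijection on the vertex set is an automorphism of K_7; hence Aut(K_7) ≅ S_7, order 5040.

the symmetric group on 7 letters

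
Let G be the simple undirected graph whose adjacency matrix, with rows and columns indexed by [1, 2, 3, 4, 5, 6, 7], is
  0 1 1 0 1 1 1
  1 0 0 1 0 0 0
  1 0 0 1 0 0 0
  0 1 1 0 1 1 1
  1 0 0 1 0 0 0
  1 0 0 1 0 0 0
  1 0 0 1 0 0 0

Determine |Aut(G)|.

The vertices split by degree into {1, 4} (degree 5) and {2, 3, 5, 6, 7} (degree 2); every edge runs between the two parts, so G is the complete bipartite graph K_{2,5}. The parts have unequal sizes, so no automorphism swaps them; each part is permuted independently, giving S_5 × S_2 of order 5!·2! = 240.

240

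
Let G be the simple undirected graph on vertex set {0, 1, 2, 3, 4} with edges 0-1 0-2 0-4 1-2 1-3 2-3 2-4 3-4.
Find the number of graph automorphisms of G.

8

Vertex 2 is the unique vertex of degree 4; the remaining 4 vertices each have degree 3 and induce a cycle, so G is the wheel on 5 vertices with hub 2. With the hub fixed, the remaining symmetry is that of the rim cycle C_4, giving the dihedral group D_4.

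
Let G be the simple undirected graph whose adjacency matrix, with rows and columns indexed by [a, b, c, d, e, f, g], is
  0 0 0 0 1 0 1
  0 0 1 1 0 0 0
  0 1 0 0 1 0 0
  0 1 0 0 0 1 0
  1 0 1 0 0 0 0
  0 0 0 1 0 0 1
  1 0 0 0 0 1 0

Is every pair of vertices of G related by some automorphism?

Yes

G is 2-regular and connected on 7 vertices, i.e. the cycle C_7. The automorphisms of the 7-cycle are exactly the symmetries of a regular 7-gon: the dihedral group D_7, |D_7| = 14. This group acts transitively on the 7 vertices.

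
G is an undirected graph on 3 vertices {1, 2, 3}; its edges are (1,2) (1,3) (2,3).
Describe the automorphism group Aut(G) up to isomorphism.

the symmetric group on 3 letters

All 3 vertices are pairwise adjacent: G = K_3. Every bijection on the vertex set is an automorphism of K_3; hence Aut(K_3) ≅ S_3, order 6.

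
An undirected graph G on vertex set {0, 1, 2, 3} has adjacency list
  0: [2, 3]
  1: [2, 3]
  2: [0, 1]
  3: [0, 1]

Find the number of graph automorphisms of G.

8

G is 2-regular and bipartite on 2^2 = 4 vertices with girth 4; it is the hypercube graph Q_2. The symmetry group of the 2-cube is the hyperoctahedral group B_2 = Z_2 ≀ S_2, of order 2^2·2! = 8.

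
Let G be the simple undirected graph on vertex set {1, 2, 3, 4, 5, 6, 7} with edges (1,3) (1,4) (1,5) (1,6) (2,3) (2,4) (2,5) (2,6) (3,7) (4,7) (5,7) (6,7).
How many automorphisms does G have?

144

The vertices split by degree into {1, 2, 7} (degree 4) and {3, 4, 5, 6} (degree 3); every edge runs between the two parts, so G is the complete bipartite graph K_{3,4}. Automorphisms preserve the bipartition setwise (since the parts differ in size) and act as S_3 × S_4 within it; |Aut| = 144.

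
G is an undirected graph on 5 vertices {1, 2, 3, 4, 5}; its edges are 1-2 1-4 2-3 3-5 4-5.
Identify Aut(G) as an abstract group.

the dihedral group of order 10

Every vertex has degree 2 and the graph is connected, so G is the 5-cycle C_5. The automorphisms of the 5-cycle are exactly the symmetries of a regular 5-gon: the dihedral group D_5, |D_5| = 10.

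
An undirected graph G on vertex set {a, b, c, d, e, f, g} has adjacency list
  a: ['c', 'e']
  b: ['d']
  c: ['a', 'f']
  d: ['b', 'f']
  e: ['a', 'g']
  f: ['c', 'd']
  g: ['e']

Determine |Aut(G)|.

2

The degree sequence is [2, 1, 2, 2, 2, 2, 1]; the two degree-1 vertices b and g are the ends of a path, so G = P_7. The only nontrivial automorphism of a path is the end-to-end reflection, so Aut(G) ≅ Z_2.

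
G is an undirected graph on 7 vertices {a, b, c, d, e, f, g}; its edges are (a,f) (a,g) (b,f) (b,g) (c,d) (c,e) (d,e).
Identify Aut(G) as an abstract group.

D_3 × D_4

G has two connected components, {a, b, f, g} and {c, d, e}; each is 2-regular, so G = C_4 ⊔ C_3. The components are non-isomorphic (different sizes), so Aut(G) = Aut(C_3) × Aut(C_4) = D_3 × D_4 of order 6·8 = 48.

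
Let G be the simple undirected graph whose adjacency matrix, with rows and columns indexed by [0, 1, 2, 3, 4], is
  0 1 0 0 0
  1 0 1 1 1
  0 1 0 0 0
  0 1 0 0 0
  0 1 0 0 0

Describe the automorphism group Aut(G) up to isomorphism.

S_4

Vertex 1 has degree 4 and every other vertex has degree 1, so G is the star K_{1,4} with centre 1. Any automorphism fixes the centre and permutes the 4 leaves freely, so Aut(G) ≅ S_4 of order 4! = 24.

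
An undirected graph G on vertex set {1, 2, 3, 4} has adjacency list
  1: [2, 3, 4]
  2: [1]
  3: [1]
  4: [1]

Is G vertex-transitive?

Vertex 1 is the only vertex of degree 3, so every automorphism fixes it; G is not vertex-transitive.

No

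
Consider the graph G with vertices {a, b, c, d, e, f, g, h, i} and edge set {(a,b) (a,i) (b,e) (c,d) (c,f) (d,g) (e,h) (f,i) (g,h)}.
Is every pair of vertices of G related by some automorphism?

Yes

Every vertex has degree 2 and the graph is connected, so G is the 9-cycle C_9. C_9 has 9 rotations and 9 reflections, so Aut(C_9) ≅ D_9 of order 18. Under this action every vertex can be carried to every other, so G is vertex-transitive.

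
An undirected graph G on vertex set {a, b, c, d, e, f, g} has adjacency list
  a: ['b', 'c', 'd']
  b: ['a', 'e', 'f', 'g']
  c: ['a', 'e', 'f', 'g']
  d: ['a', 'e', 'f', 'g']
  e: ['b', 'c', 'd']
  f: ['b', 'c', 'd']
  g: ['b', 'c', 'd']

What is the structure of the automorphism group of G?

S_4 × S_3

The vertices split by degree into {b, c, d} (degree 4) and {a, e, f, g} (degree 3); every edge runs between the two parts, so G is the complete bipartite graph K_{3,4}. Automorphisms preserve the bipartition setwise (since the parts differ in size) and act as S_4 × S_3 within it; |Aut| = 144.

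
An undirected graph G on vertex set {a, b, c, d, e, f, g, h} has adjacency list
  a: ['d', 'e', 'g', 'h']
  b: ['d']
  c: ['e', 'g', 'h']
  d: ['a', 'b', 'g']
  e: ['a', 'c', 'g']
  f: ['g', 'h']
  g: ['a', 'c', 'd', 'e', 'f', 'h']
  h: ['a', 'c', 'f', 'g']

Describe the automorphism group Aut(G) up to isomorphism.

1

The degree sequence is [4, 1, 3, 3, 3, 2, 6, 4]. Checking the degree-preserving permutations of the vertex set shows that none except the identity preserves every edge, so Aut(G) is trivial.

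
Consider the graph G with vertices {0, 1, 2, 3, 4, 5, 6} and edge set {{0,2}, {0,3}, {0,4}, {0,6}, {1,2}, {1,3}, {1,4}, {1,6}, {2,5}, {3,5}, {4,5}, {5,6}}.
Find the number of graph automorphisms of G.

The vertices split by degree into {0, 1, 5} (degree 4) and {2, 3, 4, 6} (degree 3); every edge runs between the two parts, so G is the complete bipartite graph K_{3,4}. Automorphisms preserve the bipartition setwise (since the parts differ in size) and act as S_3 × S_4 within it; |Aut| = 144.

144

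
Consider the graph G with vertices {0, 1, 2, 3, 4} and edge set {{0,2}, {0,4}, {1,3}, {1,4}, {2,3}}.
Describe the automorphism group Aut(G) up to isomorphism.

Every vertex has degree 2 and the graph is connected, so G is the 5-cycle C_5. C_5 has 5 rotations and 5 reflections, so Aut(C_5) ≅ D_5 of order 10.

the dihedral group of order 10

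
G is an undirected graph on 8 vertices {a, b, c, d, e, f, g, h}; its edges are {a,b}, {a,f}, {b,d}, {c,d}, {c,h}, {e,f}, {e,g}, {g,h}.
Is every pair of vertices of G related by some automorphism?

Yes

G is 2-regular and connected on 8 vertices, i.e. the cycle C_8. The automorphisms of the 8-cycle are exactly the symmetries of a regular 8-gon: the dihedral group D_8, |D_8| = 16. This group acts transitively on the 8 vertices.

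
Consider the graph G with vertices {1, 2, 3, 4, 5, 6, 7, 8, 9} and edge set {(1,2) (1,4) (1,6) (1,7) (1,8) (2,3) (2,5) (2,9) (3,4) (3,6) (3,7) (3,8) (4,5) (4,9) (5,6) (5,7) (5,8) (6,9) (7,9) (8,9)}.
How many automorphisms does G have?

2880

The vertices split by degree into {1, 3, 5, 9} (degree 5) and {2, 4, 6, 7, 8} (degree 4); every edge runs between the two parts, so G is the complete bipartite graph K_{4,5}. The parts have unequal sizes, so no automorphism swaps them; each part is permuted independently, giving S_4 × S_5 of order 4!·5! = 2880.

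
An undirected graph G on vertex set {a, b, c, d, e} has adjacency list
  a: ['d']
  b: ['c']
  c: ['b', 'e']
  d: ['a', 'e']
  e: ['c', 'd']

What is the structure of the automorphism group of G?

The degree sequence is [1, 1, 2, 2, 2]; the two degree-1 vertices a and b are the ends of a path, so G = P_5. A path has exactly one nontrivial symmetry — reversal — giving Aut(G) of order 2.

the cyclic group of order 2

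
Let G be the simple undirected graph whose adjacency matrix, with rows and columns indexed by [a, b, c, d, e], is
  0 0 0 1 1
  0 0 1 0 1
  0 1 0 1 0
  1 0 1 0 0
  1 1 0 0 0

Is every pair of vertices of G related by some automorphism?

G is 2-regular and connected on 5 vertices, i.e. the cycle C_5. C_5 has 5 rotations and 5 reflections, so Aut(C_5) ≅ D_5 of order 10. This group acts transitively on the 5 vertices.

Yes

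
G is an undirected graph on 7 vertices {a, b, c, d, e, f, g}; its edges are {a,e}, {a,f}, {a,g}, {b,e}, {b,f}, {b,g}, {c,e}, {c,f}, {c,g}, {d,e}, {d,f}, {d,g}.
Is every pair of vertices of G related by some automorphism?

No

Automorphisms preserve degree, but G has vertices of degree 3 and vertices of degree 4; no automorphism maps one to the other, so G is not vertex-transitive.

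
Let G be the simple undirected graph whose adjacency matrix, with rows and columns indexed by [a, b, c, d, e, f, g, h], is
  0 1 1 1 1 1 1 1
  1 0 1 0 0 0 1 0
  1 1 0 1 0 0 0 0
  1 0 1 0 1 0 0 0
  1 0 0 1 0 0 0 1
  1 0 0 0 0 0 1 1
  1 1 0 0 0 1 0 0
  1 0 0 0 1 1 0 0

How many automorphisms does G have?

Vertex a is the unique vertex of degree 7; the remaining 7 vertices each have degree 3 and induce a cycle, so G is the wheel on 8 vertices with hub a. Every automorphism fixes the hub and acts on the rim 7-cycle, so Aut(G) ≅ Aut(C_7) = D_7 of order 14.

14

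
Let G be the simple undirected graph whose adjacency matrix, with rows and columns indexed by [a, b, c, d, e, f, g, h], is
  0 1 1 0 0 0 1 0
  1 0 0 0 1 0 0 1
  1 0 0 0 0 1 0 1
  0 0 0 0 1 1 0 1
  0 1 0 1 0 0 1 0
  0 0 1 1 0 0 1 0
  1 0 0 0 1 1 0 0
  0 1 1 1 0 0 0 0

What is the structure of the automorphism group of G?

Z_2^3 ⋊ S_3

G is 3-regular and bipartite on 2^3 = 8 vertices with girth 4; it is the hypercube graph Q_3. The symmetry group of the 3-cube is the hyperoctahedral group B_3 = Z_2 ≀ S_3, of order 2^3·3! = 48.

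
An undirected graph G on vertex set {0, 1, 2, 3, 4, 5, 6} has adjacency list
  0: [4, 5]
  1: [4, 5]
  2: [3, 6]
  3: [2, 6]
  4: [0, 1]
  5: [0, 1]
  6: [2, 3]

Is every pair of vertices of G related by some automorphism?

G has two connected components, {0, 1, 4, 5} and {2, 3, 6}; each is 2-regular, so G = C_4 ⊔ C_3. The orbit of 0 under Aut(G) is {0, 1, 4, 5}, which does not contain 2, so G is not vertex-transitive.

No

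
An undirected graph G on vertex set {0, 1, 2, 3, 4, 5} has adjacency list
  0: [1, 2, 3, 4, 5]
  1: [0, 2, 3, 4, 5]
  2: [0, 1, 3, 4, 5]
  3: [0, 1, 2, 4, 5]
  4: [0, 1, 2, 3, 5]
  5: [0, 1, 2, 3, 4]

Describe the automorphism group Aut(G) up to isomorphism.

All 6 vertices are pairwise adjacent: G = K_6. Any permutation of the 6 vertices preserves K_6, so Aut(K_6) = S_6 of order 6! = 720.

S_6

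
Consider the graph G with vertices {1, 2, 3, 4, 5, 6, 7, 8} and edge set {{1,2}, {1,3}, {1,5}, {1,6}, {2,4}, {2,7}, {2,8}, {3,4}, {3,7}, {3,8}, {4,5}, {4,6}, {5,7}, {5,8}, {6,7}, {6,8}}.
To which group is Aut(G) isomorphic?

G is 4-regular and bipartite with parts {2, 3, 5, 6} and {1, 4, 7, 8} (each part is independent and every cross-pair is an edge), so G = K_{4,4}. Each part can be permuted independently (S_4 × S_4) and the two equal-size parts can also be swapped, giving (S_4 × S_4) ⋊ Z_2 of order 2·(4!)² = 1152.

(S_4 × S_4) ⋊ Z_2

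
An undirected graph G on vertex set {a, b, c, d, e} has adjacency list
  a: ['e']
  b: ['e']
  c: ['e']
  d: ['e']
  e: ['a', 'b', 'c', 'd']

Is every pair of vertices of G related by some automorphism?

Vertex e is the only vertex of degree 4, so every automorphism fixes it; G is not vertex-transitive.

No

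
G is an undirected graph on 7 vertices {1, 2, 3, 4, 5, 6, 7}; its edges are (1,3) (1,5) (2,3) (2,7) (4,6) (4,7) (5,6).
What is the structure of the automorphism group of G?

D_7

G is 2-regular and connected on 7 vertices, i.e. the cycle C_7. C_7 has 7 rotations and 7 reflections, so Aut(C_7) ≅ D_7 of order 14.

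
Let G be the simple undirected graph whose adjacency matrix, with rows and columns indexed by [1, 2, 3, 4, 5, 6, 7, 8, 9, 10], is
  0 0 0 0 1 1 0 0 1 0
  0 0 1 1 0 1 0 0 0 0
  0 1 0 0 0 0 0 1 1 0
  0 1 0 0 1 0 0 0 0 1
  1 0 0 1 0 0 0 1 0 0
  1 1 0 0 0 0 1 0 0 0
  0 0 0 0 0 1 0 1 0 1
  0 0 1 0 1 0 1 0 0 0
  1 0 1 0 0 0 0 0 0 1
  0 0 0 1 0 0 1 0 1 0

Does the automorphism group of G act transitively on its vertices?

Yes

G is 3-regular on 10 vertices with no triangles and no 4-cycles (girth 5): this is the Petersen graph. It is a classical fact that the Petersen graph has automorphism group S_5 (order 120), arising from its description as the Kneser graph K(5,2). This group acts transitively on the 10 vertices.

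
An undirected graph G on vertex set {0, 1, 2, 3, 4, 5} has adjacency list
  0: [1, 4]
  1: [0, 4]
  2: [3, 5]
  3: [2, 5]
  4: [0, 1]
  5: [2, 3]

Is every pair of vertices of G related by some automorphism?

Yes

G has two connected components, {2, 3, 5} and {0, 1, 4}; each is 2-regular, so G = C_3 ⊔ C_3. With two isomorphic components, Aut(G) = Aut(C_3) ≀ S_2 = (D_3 × D_3) ⋊ Z_2: permute each cycle by D_3, then optionally swap the two cycles. Order 2·(2·3)² = 72. This group acts transitively on the 6 vertices.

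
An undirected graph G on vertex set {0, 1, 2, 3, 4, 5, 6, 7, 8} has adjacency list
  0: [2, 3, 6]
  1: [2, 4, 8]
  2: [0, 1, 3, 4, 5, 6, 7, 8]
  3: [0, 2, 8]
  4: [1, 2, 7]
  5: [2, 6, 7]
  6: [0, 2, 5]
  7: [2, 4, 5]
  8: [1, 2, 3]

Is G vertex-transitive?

No

Vertex 2 is the only vertex of degree 8, so every automorphism fixes it; G is not vertex-transitive.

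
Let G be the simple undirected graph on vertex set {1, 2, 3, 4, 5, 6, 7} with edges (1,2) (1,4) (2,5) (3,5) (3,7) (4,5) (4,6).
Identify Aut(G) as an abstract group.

1

The degree sequence is [2, 2, 2, 3, 3, 1, 1]. Checking the degree-preserving permutations of the vertex set shows that none except the identity preserves every edge, so Aut(G) is trivial.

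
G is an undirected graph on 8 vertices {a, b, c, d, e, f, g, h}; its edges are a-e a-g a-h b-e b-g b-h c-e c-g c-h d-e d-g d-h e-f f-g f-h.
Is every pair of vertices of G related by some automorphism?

No

Automorphisms preserve degree, but G has vertices of degree 3 and vertices of degree 5; no automorphism maps one to the other, so G is not vertex-transitive.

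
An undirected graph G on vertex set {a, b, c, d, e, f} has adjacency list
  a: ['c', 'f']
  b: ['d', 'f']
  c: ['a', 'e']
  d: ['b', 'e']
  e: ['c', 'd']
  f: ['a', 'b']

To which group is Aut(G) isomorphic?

Every vertex has degree 2 and the graph is connected, so G is the 6-cycle C_6. C_6 has 6 rotations and 6 reflections, so Aut(C_6) ≅ D_6 of order 12.

the dihedral group of order 12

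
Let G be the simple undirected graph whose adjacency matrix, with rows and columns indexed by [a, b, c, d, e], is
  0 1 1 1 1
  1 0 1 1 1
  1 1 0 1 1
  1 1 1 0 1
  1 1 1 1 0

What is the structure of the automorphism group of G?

Every vertex has degree 4, so G is the complete graph K_5. Every bijection on the vertex set is an automorphism of K_5; hence Aut(K_5) ≅ S_5, order 120.

S_5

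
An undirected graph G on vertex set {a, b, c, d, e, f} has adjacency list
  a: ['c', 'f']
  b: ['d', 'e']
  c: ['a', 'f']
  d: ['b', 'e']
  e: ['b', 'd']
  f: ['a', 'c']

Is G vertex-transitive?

G has two connected components, {b, d, e} and {a, c, f}; each is 2-regular, so G = C_3 ⊔ C_3. Aut of a disjoint union of two copies of C_3 is the wreath product D_3 ≀ Z_2, of order 2·6² = 72. This group acts transitively on the 6 vertices.

Yes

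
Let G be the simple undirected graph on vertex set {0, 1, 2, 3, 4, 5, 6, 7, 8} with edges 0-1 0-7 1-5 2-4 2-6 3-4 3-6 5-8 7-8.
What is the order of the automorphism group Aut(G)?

G has two connected components, {0, 1, 5, 7, 8} and {2, 3, 4, 6}; each is 2-regular, so G = C_5 ⊔ C_4. The components are non-isomorphic (different sizes), so Aut(G) = Aut(C_5) × Aut(C_4) = D_5 × D_4 of order 10·8 = 80.

80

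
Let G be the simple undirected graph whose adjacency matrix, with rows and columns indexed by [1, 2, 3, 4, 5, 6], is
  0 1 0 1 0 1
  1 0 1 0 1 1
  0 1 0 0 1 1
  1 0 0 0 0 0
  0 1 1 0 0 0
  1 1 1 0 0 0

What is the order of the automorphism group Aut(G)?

Degrees alone do not determine every vertex (e.g. 1 and 3 both have degree 3), but their neighbour-degree multisets differ: N(1) has degrees [1, 3, 4] while N(3) has degrees [2, 3, 4]. Repeating this refinement separates all vertices, so the only automorphism is the identity.

1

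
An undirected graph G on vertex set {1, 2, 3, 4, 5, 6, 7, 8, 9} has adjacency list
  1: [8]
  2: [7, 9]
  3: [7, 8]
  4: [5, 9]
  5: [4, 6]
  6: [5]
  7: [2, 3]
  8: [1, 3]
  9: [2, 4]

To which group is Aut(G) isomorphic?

the cyclic group of order 2

The degree sequence is [1, 2, 2, 2, 2, 1, 2, 2, 2]; the two degree-1 vertices 1 and 6 are the ends of a path, so G = P_9. A path has exactly one nontrivial symmetry — reversal — giving Aut(G) of order 2.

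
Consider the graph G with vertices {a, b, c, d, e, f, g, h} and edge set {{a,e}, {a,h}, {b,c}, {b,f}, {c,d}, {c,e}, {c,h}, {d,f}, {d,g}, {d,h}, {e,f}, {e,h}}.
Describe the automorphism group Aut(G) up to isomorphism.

the trivial group

The degree sequence is [2, 2, 4, 4, 4, 3, 1, 4]. Checking the degree-preserving permutations of the vertex set shows that none except the identity preserves every edge, so Aut(G) is trivial.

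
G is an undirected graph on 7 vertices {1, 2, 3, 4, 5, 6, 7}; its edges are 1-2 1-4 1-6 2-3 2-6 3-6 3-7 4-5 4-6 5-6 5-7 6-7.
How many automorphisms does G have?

12

Vertex 6 is the unique vertex of degree 6; the remaining 6 vertices each have degree 3 and induce a cycle, so G is the wheel on 7 vertices with hub 6. Every automorphism fixes the hub and acts on the rim 6-cycle, so Aut(G) ≅ Aut(C_6) = D_6 of order 12.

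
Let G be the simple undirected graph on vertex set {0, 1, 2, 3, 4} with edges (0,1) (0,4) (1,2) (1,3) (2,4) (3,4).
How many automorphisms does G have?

12

The vertices split by degree into {1, 4} (degree 3) and {0, 2, 3} (degree 2); every edge runs between the two parts, so G is the complete bipartite graph K_{2,3}. The parts have unequal sizes, so no automorphism swaps them; each part is permuted independently, giving S_3 × S_2 of order 3!·2! = 12.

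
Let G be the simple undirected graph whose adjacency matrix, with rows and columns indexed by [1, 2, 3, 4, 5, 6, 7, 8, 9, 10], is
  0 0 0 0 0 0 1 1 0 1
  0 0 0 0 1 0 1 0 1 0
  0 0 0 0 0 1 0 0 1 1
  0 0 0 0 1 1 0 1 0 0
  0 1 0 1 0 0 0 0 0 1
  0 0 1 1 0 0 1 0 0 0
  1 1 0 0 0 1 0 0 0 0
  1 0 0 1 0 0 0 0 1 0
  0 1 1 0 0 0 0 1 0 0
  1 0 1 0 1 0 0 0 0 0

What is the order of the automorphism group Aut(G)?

G is 3-regular on 10 vertices with no triangles and no 4-cycles (girth 5): this is the Petersen graph. Viewing the Petersen graph as the Kneser graph K(5,2) — vertices are 2-subsets of {1,…,5}, edges join disjoint pairs — its automorphisms are exactly the permutations of the 5-element set, so Aut ≅ S_5 of order 120.

120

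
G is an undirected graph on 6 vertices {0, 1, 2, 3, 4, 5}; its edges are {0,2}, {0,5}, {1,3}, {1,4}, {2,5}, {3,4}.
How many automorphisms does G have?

G has two connected components, {0, 2, 5} and {1, 3, 4}; each is 2-regular, so G = C_3 ⊔ C_3. Aut of a disjoint union of two copies of C_3 is the wreath product D_3 ≀ Z_2, of order 2·6² = 72.

72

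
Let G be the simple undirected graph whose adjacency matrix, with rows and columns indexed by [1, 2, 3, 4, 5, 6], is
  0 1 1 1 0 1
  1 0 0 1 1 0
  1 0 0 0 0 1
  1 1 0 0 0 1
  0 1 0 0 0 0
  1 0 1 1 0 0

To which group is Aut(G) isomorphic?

Degrees alone do not determine every vertex (e.g. 2 and 4 both have degree 3), but their neighbour-degree multisets differ: N(2) has degrees [1, 3, 4] while N(4) has degrees [3, 3, 4]. Repeating this refinement separates all vertices, so the only automorphism is the identity.

{e}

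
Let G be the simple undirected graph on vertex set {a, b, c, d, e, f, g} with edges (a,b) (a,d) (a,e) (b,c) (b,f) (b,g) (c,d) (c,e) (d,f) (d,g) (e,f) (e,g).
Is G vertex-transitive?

Automorphisms preserve degree, but G has vertices of degree 3 and vertices of degree 4; no automorphism maps one to the other, so G is not vertex-transitive.

No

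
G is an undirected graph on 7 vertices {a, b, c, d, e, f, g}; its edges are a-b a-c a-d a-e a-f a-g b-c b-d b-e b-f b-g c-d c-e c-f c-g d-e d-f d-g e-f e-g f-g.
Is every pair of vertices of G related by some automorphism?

Yes

Every vertex has degree 6, so G is the complete graph K_7. Any permutation of the 7 vertices preserves K_7, so Aut(K_7) = S_7 of order 7! = 5040. This group acts transitively on the 7 vertices.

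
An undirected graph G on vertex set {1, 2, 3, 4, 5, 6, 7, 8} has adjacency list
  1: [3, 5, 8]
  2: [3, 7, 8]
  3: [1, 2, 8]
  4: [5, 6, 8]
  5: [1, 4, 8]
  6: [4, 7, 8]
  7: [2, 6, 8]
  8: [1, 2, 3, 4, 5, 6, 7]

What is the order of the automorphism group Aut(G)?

Vertex 8 is the unique vertex of degree 7; the remaining 7 vertices each have degree 3 and induce a cycle, so G is the wheel on 8 vertices with hub 8. With the hub fixed, the remaining symmetry is that of the rim cycle C_7, giving the dihedral group D_7.

14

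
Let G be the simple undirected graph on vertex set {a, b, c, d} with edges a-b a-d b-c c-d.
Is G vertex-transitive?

G is 2-regular and bipartite on 2^2 = 4 vertices with girth 4; it is the hypercube graph Q_2. Aut(Q_2) consists of the signed permutations of the 2 coordinate axes: 2! permutations times 2^2 sign flips, so |Aut| = 2^2·2! = 8. Under this action every vertex can be carried to every other, so G is vertex-transitive.

Yes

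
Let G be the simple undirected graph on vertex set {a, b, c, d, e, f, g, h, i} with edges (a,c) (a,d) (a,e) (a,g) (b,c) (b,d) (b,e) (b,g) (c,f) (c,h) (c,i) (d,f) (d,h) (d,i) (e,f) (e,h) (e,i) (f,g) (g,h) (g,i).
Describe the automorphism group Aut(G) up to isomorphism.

S_4 × S_5

The vertices split by degree into {c, d, e, g} (degree 5) and {a, b, f, h, i} (degree 4); every edge runs between the two parts, so G is the complete bipartite graph K_{4,5}. Automorphisms preserve the bipartition setwise (since the parts differ in size) and act as S_4 × S_5 within it; |Aut| = 2880.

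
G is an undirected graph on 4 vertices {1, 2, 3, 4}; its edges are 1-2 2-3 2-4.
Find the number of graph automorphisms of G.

Vertex 2 has degree 3 and every other vertex has degree 1, so G is the star K_{1,3} with centre 2. The 3 leaves are pairwise interchangeable while the centre is fixed, giving Aut(G) = S_3.

6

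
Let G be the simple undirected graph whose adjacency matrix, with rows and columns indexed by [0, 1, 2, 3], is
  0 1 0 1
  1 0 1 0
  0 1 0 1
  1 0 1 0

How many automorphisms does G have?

G is 2-regular and bipartite on 2^2 = 4 vertices with girth 4; it is the hypercube graph Q_2. The symmetry group of the 2-cube is the hyperoctahedral group B_2 = Z_2 ≀ S_2, of order 2^2·2! = 8.

8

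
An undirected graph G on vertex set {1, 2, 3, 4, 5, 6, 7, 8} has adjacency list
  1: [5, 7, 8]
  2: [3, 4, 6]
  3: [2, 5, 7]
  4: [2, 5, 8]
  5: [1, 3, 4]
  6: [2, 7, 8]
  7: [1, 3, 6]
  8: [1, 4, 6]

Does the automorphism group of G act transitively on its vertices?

G is 3-regular and bipartite on 2^3 = 8 vertices with girth 4; it is the hypercube graph Q_3. Aut(Q_3) consists of the signed permutations of the 3 coordinate axes: 3! permutations times 2^3 sign flips, so |Aut| = 2^3·3! = 48. This group acts transitively on the 8 vertices.

Yes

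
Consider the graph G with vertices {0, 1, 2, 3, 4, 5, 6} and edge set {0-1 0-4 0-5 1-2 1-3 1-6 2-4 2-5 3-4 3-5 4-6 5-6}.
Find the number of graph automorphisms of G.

144

The vertices split by degree into {1, 4, 5} (degree 4) and {0, 2, 3, 6} (degree 3); every edge runs between the two parts, so G is the complete bipartite graph K_{3,4}. The parts have unequal sizes, so no automorphism swaps them; each part is permuted independently, giving S_3 × S_4 of order 3!·4! = 144.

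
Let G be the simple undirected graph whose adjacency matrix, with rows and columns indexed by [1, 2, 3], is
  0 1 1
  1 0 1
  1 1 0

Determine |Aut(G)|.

6

All 3 vertices are pairwise adjacent: G = K_3. Any permutation of the 3 vertices preserves K_3, so Aut(K_3) = S_3 of order 3! = 6.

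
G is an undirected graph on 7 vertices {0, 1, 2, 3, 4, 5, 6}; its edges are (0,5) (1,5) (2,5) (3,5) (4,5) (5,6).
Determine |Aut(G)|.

720

Vertex 5 has degree 6 and every other vertex has degree 1, so G is the star K_{1,6} with centre 5. Any automorphism fixes the centre and permutes the 6 leaves freely, so Aut(G) ≅ S_6 of order 6! = 720.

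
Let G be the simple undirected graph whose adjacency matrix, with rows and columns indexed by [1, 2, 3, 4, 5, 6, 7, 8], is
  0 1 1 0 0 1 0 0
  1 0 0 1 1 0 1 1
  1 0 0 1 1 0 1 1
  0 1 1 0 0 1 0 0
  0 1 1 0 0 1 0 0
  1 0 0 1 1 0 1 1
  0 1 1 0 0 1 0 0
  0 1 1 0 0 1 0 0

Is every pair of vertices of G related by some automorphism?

No

Automorphisms preserve degree, but G has vertices of degree 3 and vertices of degree 5; no automorphism maps one to the other, so G is not vertex-transitive.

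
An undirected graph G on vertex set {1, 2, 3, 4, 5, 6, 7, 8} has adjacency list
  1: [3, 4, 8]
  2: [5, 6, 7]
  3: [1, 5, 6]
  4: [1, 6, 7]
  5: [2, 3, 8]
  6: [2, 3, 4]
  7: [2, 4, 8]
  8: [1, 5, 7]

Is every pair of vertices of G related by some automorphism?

Yes

G is 3-regular and bipartite on 2^3 = 8 vertices with girth 4; it is the hypercube graph Q_3. Aut(Q_3) consists of the signed permutations of the 3 coordinate axes: 3! permutations times 2^3 sign flips, so |Aut| = 2^3·3! = 48. Under this action every vertex can be carried to every other, so G is vertex-transitive.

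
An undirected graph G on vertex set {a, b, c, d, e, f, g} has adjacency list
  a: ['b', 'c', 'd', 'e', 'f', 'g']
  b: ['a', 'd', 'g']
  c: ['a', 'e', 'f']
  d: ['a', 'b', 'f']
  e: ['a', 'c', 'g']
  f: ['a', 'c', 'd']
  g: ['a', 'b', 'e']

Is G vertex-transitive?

No

Vertex a is the only vertex of degree 6, so every automorphism fixes it; G is not vertex-transitive.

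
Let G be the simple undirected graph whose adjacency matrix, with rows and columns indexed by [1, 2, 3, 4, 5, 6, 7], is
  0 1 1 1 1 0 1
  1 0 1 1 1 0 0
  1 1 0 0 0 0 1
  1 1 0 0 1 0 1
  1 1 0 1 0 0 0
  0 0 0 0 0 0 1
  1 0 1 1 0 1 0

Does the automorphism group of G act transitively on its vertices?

Vertex 1 is the only vertex of degree 5, so every automorphism fixes it; G is not vertex-transitive.

No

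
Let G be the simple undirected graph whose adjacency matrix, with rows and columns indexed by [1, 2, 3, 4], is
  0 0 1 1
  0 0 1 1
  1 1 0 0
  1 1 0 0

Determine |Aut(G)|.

G is 2-regular and bipartite on 2^2 = 4 vertices with girth 4; it is the hypercube graph Q_2. Aut(Q_2) consists of the signed permutations of the 2 coordinate axes: 2! permutations times 2^2 sign flips, so |Aut| = 2^2·2! = 8.

8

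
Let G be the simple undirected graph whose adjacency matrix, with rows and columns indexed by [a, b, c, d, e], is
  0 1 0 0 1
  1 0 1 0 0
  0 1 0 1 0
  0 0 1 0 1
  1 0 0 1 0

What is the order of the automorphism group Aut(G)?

10

G is 2-regular and connected on 5 vertices, i.e. the cycle C_5. The automorphisms of the 5-cycle are exactly the symmetries of a regular 5-gon: the dihedral group D_5, |D_5| = 10.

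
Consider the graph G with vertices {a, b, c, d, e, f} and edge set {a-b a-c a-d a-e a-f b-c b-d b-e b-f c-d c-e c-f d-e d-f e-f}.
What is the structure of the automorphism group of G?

Every vertex has degree 5, so G is the complete graph K_6. Every bijection on the vertex set is an automorphism of K_6; hence Aut(K_6) ≅ S_6, order 720.

the symmetric group on 6 letters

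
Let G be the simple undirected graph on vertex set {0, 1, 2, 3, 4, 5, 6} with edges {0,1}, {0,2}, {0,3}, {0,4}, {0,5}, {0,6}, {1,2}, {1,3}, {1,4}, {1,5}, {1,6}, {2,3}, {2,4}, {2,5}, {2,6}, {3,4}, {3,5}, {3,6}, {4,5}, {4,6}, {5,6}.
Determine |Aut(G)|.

Every vertex has degree 6, so G is the complete graph K_7. Every bijection on the vertex set is an automorphism of K_7; hence Aut(K_7) ≅ S_7, order 5040.

5040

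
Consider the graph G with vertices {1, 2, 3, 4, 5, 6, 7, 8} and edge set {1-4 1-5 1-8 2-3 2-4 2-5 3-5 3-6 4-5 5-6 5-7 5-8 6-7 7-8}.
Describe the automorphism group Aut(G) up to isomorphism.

the dihedral group of order 14

Vertex 5 is the unique vertex of degree 7; the remaining 7 vertices each have degree 3 and induce a cycle, so G is the wheel on 8 vertices with hub 5. Every automorphism fixes the hub and acts on the rim 7-cycle, so Aut(G) ≅ Aut(C_7) = D_7 of order 14.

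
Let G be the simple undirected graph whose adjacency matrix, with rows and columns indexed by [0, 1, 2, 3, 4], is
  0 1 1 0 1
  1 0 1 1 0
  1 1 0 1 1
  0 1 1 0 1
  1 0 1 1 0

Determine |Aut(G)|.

Vertex 2 is the unique vertex of degree 4; the remaining 4 vertices each have degree 3 and induce a cycle, so G is the wheel on 5 vertices with hub 2. Every automorphism fixes the hub and acts on the rim 4-cycle, so Aut(G) ≅ Aut(C_4) = D_4 of order 8.

8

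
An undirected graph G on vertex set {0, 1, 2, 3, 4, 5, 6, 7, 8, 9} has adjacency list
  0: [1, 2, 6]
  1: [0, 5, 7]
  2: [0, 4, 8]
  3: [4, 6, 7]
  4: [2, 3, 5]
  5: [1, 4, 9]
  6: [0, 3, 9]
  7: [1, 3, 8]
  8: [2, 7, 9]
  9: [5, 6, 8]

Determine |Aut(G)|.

G is 3-regular on 10 vertices with no triangles and no 4-cycles (girth 5): this is the Petersen graph. Viewing the Petersen graph as the Kneser graph K(5,2) — vertices are 2-subsets of {1,…,5}, edges join disjoint pairs — its automorphisms are exactly the permutations of the 5-element set, so Aut ≅ S_5 of order 120.

120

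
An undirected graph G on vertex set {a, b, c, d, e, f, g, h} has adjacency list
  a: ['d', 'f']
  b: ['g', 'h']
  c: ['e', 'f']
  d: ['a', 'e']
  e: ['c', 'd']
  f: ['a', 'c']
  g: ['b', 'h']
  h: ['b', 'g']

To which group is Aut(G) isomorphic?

G has two connected components, {a, c, d, e, f} and {b, g, h}; each is 2-regular, so G = C_5 ⊔ C_3. No automorphism exchanges components of different sizes, hence Aut(G) is the direct product D_3 × D_5, order 60.

D_3 × D_5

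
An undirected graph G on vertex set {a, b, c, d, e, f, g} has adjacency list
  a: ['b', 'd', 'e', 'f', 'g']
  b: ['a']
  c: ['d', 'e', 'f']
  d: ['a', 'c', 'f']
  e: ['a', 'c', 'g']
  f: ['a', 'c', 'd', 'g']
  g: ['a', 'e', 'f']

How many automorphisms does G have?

The degree sequence is [5, 1, 3, 3, 3, 4, 3]. Checking the degree-preserving permutations of the vertex set shows that none except the identity preserves every edge, so Aut(G) is trivial.

1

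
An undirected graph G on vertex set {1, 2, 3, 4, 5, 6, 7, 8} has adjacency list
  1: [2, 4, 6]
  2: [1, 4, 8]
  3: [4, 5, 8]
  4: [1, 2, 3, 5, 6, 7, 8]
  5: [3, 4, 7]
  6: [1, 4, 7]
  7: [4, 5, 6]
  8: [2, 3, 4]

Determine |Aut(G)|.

14

Vertex 4 is the unique vertex of degree 7; the remaining 7 vertices each have degree 3 and induce a cycle, so G is the wheel on 8 vertices with hub 4. Every automorphism fixes the hub and acts on the rim 7-cycle, so Aut(G) ≅ Aut(C_7) = D_7 of order 14.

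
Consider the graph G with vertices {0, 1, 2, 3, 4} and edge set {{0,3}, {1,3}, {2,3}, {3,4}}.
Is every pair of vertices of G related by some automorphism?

No

Vertex 3 is the only vertex of degree 4, so every automorphism fixes it; G is not vertex-transitive.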